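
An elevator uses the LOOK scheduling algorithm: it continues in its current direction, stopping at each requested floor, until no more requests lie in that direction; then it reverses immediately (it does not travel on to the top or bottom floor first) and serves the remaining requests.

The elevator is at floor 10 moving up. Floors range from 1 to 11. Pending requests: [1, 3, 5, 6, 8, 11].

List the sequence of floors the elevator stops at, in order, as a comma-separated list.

Answer: 11, 8, 6, 5, 3, 1

Derivation:
Current: 10, moving UP
Serve above first (ascending): [11]
Then reverse, serve below (descending): [8, 6, 5, 3, 1]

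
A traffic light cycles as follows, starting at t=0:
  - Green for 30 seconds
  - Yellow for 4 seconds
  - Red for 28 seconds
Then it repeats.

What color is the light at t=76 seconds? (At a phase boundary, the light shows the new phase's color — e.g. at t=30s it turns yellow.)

Cycle length = 30 + 4 + 28 = 62s
t = 76, phase_t = 76 mod 62 = 14
14 < 30 (green end) → GREEN

Answer: green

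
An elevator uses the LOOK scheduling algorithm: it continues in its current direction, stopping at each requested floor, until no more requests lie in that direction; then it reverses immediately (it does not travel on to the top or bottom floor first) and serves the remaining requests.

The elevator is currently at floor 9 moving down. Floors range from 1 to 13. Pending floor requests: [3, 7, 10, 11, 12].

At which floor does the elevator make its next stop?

Answer: 7

Derivation:
Current floor: 9, direction: down
Requests above: [10, 11, 12]
Requests below: [3, 7]
Moving down and requests lie below → nearest below is max([3, 7]) = 7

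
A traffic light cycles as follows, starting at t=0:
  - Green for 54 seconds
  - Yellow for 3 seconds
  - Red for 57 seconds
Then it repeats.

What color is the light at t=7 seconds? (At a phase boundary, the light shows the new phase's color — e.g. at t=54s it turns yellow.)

Answer: green

Derivation:
Cycle length = 54 + 3 + 57 = 114s
t = 7, phase_t = 7 mod 114 = 7
7 < 54 (green end) → GREEN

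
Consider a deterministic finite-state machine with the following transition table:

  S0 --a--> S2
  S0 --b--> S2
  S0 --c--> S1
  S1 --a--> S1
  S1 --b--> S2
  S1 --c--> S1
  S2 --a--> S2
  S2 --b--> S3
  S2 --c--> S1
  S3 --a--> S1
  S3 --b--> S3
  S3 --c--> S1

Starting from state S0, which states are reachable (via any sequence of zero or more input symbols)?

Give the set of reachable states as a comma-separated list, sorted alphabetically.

Answer: S0, S1, S2, S3

Derivation:
BFS from S0:
  visit S0: S0--a-->S2 (new), S0--b-->S2 (seen), S0--c-->S1 (new)
  visit S2: S2--a-->S2 (seen), S2--b-->S3 (new), S2--c-->S1 (seen)
  visit S1: S1--a-->S1 (seen), S1--b-->S2 (seen), S1--c-->S1 (seen)
  visit S3: S3--a-->S1 (seen), S3--b-->S3 (seen), S3--c-->S1 (seen)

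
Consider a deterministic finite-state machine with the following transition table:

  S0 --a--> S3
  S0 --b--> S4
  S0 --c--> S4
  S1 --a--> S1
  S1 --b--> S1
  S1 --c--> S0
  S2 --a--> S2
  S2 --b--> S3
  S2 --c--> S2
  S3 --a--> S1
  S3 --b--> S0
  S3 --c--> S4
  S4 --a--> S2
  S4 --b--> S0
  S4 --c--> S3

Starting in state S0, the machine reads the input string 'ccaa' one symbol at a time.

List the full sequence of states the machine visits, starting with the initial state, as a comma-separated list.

Answer: S0, S4, S3, S1, S1

Derivation:
Start: S0
  read 'c': S0 --c--> S4
  read 'c': S4 --c--> S3
  read 'a': S3 --a--> S1
  read 'a': S1 --a--> S1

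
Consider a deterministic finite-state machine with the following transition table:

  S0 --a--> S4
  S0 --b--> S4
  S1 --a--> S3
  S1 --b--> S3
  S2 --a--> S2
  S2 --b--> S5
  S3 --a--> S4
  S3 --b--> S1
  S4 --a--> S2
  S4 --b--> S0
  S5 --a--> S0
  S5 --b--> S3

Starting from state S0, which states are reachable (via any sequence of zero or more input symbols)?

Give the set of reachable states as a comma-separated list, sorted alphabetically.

Answer: S0, S1, S2, S3, S4, S5

Derivation:
BFS from S0:
  visit S0: S0--a-->S4 (new), S0--b-->S4 (seen)
  visit S4: S4--a-->S2 (new), S4--b-->S0 (seen)
  visit S2: S2--a-->S2 (seen), S2--b-->S5 (new)
  visit S5: S5--a-->S0 (seen), S5--b-->S3 (new)
  visit S3: S3--a-->S4 (seen), S3--b-->S1 (new)
  visit S1: S1--a-->S3 (seen), S1--b-->S3 (seen)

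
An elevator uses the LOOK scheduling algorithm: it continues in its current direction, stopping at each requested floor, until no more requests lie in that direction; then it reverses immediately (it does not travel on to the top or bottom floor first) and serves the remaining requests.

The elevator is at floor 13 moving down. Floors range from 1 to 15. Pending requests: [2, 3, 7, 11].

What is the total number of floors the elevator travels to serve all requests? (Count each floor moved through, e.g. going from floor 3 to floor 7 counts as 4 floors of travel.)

Answer: 11

Derivation:
Start at floor 13 moving down, LOOK stop order: [11, 7, 3, 2]
  13 → 11: |11-13| = 2, total = 2
  11 → 7: |7-11| = 4, total = 6
  7 → 3: |3-7| = 4, total = 10
  3 → 2: |2-3| = 1, total = 11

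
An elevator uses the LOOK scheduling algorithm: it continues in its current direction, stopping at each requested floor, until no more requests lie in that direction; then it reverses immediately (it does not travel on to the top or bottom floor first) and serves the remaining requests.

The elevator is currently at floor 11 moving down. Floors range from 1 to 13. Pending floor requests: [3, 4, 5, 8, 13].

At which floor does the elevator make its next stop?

Current floor: 11, direction: down
Requests above: [13]
Requests below: [3, 4, 5, 8]
Moving down and requests lie below → nearest below is max([3, 4, 5, 8]) = 8

Answer: 8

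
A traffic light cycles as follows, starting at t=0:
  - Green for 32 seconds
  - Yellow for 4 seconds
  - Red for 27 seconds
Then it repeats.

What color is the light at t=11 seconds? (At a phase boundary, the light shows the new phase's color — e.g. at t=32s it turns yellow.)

Answer: green

Derivation:
Cycle length = 32 + 4 + 27 = 63s
t = 11, phase_t = 11 mod 63 = 11
11 < 32 (green end) → GREEN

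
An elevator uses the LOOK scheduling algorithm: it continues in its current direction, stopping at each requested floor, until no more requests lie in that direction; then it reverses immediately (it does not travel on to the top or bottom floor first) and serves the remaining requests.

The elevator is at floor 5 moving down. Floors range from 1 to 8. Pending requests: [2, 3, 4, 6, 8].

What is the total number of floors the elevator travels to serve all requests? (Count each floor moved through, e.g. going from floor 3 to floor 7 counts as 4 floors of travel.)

Answer: 9

Derivation:
Start at floor 5 moving down, LOOK stop order: [4, 3, 2, 6, 8]
  5 → 4: |4-5| = 1, total = 1
  4 → 3: |3-4| = 1, total = 2
  3 → 2: |2-3| = 1, total = 3
  2 → 6: |6-2| = 4, total = 7
  6 → 8: |8-6| = 2, total = 9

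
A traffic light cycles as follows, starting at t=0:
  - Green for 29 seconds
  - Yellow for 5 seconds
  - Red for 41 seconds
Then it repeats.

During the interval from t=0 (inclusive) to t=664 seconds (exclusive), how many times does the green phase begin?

Cycle = 29+5+41 = 75s
green phase starts at t = k*75 + 0 for k=0,1,2,...
Need k*75+0 < 664 → k < 8.853
k ∈ {0, ..., 8} → 9 starts

Answer: 9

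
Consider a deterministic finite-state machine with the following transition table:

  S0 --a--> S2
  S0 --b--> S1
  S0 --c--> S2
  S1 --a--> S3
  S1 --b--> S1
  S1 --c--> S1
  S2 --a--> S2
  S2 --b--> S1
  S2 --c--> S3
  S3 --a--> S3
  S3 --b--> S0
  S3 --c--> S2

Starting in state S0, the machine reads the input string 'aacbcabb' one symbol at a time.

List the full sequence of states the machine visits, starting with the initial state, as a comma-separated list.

Answer: S0, S2, S2, S3, S0, S2, S2, S1, S1

Derivation:
Start: S0
  read 'a': S0 --a--> S2
  read 'a': S2 --a--> S2
  read 'c': S2 --c--> S3
  read 'b': S3 --b--> S0
  read 'c': S0 --c--> S2
  read 'a': S2 --a--> S2
  read 'b': S2 --b--> S1
  read 'b': S1 --b--> S1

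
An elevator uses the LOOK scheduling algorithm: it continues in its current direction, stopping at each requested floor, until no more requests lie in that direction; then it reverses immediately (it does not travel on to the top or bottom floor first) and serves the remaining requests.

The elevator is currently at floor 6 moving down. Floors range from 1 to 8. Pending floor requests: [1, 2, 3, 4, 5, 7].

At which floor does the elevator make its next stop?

Current floor: 6, direction: down
Requests above: [7]
Requests below: [1, 2, 3, 4, 5]
Moving down and requests lie below → nearest below is max([1, 2, 3, 4, 5]) = 5

Answer: 5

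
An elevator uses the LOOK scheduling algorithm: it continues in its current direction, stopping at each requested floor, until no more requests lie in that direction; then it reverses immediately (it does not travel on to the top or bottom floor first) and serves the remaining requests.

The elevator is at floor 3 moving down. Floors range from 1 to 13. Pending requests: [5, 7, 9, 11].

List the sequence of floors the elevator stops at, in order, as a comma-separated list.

Answer: 5, 7, 9, 11

Derivation:
Current: 3, moving DOWN
Serve below first (descending): []
Then reverse, serve above (ascending): [5, 7, 9, 11]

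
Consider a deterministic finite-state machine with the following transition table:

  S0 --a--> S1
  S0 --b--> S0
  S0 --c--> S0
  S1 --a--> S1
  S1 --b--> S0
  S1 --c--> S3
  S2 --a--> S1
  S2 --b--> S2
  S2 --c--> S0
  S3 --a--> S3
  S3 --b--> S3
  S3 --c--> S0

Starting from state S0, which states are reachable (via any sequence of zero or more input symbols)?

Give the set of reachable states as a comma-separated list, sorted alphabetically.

Answer: S0, S1, S3

Derivation:
BFS from S0:
  visit S0: S0--a-->S1 (new), S0--b-->S0 (seen), S0--c-->S0 (seen)
  visit S1: S1--a-->S1 (seen), S1--b-->S0 (seen), S1--c-->S3 (new)
  visit S3: S3--a-->S3 (seen), S3--b-->S3 (seen), S3--c-->S0 (seen)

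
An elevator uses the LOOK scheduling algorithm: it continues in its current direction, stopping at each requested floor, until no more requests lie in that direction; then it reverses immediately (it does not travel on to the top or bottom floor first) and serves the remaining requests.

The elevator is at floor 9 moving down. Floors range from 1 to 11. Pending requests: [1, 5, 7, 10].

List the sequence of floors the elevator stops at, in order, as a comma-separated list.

Answer: 7, 5, 1, 10

Derivation:
Current: 9, moving DOWN
Serve below first (descending): [7, 5, 1]
Then reverse, serve above (ascending): [10]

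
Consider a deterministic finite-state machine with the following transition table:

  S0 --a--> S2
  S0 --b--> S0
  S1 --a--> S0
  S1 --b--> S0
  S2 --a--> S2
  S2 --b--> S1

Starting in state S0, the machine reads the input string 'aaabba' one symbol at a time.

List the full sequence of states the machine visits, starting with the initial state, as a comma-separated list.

Start: S0
  read 'a': S0 --a--> S2
  read 'a': S2 --a--> S2
  read 'a': S2 --a--> S2
  read 'b': S2 --b--> S1
  read 'b': S1 --b--> S0
  read 'a': S0 --a--> S2

Answer: S0, S2, S2, S2, S1, S0, S2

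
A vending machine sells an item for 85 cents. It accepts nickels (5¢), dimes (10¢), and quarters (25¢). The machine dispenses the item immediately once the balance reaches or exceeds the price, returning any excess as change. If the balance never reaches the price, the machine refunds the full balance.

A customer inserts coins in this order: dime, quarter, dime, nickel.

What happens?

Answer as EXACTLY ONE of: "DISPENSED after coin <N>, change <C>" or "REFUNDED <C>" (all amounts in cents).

Price: 85¢
Coin 1 (dime, 10¢): balance = 10¢
Coin 2 (quarter, 25¢): balance = 35¢
Coin 3 (dime, 10¢): balance = 45¢
Coin 4 (nickel, 5¢): balance = 50¢
All coins inserted, balance 50¢ < price 85¢ → REFUND 50¢

Answer: REFUNDED 50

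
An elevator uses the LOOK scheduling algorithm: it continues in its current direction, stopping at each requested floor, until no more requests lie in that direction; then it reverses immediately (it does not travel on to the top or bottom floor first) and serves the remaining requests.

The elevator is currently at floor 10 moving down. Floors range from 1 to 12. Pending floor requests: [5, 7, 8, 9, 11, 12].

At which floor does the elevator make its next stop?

Answer: 9

Derivation:
Current floor: 10, direction: down
Requests above: [11, 12]
Requests below: [5, 7, 8, 9]
Moving down and requests lie below → nearest below is max([5, 7, 8, 9]) = 9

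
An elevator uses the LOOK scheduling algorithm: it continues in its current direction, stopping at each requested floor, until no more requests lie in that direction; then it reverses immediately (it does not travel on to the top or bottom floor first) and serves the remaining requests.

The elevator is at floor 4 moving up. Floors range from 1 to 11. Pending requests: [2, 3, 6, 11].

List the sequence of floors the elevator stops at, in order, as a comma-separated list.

Current: 4, moving UP
Serve above first (ascending): [6, 11]
Then reverse, serve below (descending): [3, 2]

Answer: 6, 11, 3, 2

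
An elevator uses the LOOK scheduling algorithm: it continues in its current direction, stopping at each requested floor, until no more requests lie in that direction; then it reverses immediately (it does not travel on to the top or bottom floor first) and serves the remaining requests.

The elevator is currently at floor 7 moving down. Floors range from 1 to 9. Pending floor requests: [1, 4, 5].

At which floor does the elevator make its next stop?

Answer: 5

Derivation:
Current floor: 7, direction: down
Requests above: []
Requests below: [1, 4, 5]
Moving down and requests lie below → nearest below is max([1, 4, 5]) = 5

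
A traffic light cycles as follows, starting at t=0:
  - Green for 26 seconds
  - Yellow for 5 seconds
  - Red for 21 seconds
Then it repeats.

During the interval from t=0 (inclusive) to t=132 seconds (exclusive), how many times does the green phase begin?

Cycle = 26+5+21 = 52s
green phase starts at t = k*52 + 0 for k=0,1,2,...
Need k*52+0 < 132 → k < 2.538
k ∈ {0, ..., 2} → 3 starts

Answer: 3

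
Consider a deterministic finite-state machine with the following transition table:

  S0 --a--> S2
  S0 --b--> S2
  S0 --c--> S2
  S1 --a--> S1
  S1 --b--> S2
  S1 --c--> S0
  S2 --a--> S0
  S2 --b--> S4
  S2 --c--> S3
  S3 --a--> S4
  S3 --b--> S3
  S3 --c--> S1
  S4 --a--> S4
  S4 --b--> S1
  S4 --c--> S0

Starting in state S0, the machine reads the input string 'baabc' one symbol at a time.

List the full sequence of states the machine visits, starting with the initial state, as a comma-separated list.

Answer: S0, S2, S0, S2, S4, S0

Derivation:
Start: S0
  read 'b': S0 --b--> S2
  read 'a': S2 --a--> S0
  read 'a': S0 --a--> S2
  read 'b': S2 --b--> S4
  read 'c': S4 --c--> S0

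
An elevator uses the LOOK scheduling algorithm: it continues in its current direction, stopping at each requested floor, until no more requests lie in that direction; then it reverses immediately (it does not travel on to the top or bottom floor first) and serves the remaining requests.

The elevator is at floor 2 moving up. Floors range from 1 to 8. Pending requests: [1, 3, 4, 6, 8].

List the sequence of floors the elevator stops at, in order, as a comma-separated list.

Answer: 3, 4, 6, 8, 1

Derivation:
Current: 2, moving UP
Serve above first (ascending): [3, 4, 6, 8]
Then reverse, serve below (descending): [1]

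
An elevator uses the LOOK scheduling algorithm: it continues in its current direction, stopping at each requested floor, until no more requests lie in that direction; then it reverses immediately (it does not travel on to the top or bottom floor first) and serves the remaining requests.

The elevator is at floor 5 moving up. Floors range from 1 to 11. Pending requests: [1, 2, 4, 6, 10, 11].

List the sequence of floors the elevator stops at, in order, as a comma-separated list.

Answer: 6, 10, 11, 4, 2, 1

Derivation:
Current: 5, moving UP
Serve above first (ascending): [6, 10, 11]
Then reverse, serve below (descending): [4, 2, 1]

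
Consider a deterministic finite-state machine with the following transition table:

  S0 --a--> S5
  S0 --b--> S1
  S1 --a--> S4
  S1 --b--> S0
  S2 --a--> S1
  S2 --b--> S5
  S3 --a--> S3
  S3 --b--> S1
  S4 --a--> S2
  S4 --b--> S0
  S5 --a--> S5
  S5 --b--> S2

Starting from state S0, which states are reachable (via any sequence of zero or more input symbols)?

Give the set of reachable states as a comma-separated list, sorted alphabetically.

Answer: S0, S1, S2, S4, S5

Derivation:
BFS from S0:
  visit S0: S0--a-->S5 (new), S0--b-->S1 (new)
  visit S5: S5--a-->S5 (seen), S5--b-->S2 (new)
  visit S1: S1--a-->S4 (new), S1--b-->S0 (seen)
  visit S2: S2--a-->S1 (seen), S2--b-->S5 (seen)
  visit S4: S4--a-->S2 (seen), S4--b-->S0 (seen)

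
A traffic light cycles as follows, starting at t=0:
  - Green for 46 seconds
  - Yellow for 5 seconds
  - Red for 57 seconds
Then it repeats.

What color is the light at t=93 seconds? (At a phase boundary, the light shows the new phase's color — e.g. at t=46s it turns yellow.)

Answer: red

Derivation:
Cycle length = 46 + 5 + 57 = 108s
t = 93, phase_t = 93 mod 108 = 93
93 >= 51 → RED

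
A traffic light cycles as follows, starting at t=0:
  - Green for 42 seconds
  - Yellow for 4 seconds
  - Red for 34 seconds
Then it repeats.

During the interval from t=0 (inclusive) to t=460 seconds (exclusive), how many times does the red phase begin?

Answer: 6

Derivation:
Cycle = 42+4+34 = 80s
red phase starts at t = k*80 + 46 for k=0,1,2,...
Need k*80+46 < 460 → k < 5.175
k ∈ {0, ..., 5} → 6 starts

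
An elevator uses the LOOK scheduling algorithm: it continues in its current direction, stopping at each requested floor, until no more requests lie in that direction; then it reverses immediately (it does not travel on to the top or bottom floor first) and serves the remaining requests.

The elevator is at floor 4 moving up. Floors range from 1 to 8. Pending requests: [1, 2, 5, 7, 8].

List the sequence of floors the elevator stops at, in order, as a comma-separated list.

Current: 4, moving UP
Serve above first (ascending): [5, 7, 8]
Then reverse, serve below (descending): [2, 1]

Answer: 5, 7, 8, 2, 1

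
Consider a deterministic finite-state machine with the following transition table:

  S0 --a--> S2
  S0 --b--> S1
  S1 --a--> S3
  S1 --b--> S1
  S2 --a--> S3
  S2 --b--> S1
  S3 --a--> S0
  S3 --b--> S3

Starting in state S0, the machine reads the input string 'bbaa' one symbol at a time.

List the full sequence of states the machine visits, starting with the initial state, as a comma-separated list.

Answer: S0, S1, S1, S3, S0

Derivation:
Start: S0
  read 'b': S0 --b--> S1
  read 'b': S1 --b--> S1
  read 'a': S1 --a--> S3
  read 'a': S3 --a--> S0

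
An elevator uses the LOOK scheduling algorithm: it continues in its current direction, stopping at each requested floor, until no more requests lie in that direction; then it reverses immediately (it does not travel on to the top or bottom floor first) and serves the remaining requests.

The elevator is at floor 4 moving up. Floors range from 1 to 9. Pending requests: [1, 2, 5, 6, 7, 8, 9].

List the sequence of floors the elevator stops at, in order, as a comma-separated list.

Current: 4, moving UP
Serve above first (ascending): [5, 6, 7, 8, 9]
Then reverse, serve below (descending): [2, 1]

Answer: 5, 6, 7, 8, 9, 2, 1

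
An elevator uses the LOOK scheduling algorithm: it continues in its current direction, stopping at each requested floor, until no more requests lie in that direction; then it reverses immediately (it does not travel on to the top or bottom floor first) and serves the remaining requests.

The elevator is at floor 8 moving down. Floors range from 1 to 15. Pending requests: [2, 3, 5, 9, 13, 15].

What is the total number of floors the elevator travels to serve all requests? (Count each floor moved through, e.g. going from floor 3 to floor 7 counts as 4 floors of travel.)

Answer: 19

Derivation:
Start at floor 8 moving down, LOOK stop order: [5, 3, 2, 9, 13, 15]
  8 → 5: |5-8| = 3, total = 3
  5 → 3: |3-5| = 2, total = 5
  3 → 2: |2-3| = 1, total = 6
  2 → 9: |9-2| = 7, total = 13
  9 → 13: |13-9| = 4, total = 17
  13 → 15: |15-13| = 2, total = 19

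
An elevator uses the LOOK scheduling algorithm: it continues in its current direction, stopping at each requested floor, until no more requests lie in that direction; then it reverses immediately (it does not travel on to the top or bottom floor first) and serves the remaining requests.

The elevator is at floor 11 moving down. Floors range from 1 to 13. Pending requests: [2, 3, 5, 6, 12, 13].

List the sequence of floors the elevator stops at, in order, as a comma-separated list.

Current: 11, moving DOWN
Serve below first (descending): [6, 5, 3, 2]
Then reverse, serve above (ascending): [12, 13]

Answer: 6, 5, 3, 2, 12, 13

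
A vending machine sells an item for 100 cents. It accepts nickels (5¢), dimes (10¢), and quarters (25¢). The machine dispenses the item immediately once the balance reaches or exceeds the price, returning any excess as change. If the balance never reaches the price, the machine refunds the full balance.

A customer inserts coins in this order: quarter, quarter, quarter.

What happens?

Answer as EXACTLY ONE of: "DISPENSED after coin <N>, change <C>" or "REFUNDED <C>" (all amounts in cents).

Price: 100¢
Coin 1 (quarter, 25¢): balance = 25¢
Coin 2 (quarter, 25¢): balance = 50¢
Coin 3 (quarter, 25¢): balance = 75¢
All coins inserted, balance 75¢ < price 100¢ → REFUND 75¢

Answer: REFUNDED 75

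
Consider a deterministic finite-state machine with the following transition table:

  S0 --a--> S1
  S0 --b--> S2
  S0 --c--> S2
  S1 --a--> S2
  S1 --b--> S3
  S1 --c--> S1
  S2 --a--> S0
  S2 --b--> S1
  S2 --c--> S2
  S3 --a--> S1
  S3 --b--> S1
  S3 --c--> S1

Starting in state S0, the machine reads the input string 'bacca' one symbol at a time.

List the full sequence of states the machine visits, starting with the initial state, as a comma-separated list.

Start: S0
  read 'b': S0 --b--> S2
  read 'a': S2 --a--> S0
  read 'c': S0 --c--> S2
  read 'c': S2 --c--> S2
  read 'a': S2 --a--> S0

Answer: S0, S2, S0, S2, S2, S0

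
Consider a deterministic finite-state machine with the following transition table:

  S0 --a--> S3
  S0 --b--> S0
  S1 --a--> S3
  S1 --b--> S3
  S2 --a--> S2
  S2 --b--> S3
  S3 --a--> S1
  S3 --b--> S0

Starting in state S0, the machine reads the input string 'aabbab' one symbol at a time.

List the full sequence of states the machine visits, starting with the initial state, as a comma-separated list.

Start: S0
  read 'a': S0 --a--> S3
  read 'a': S3 --a--> S1
  read 'b': S1 --b--> S3
  read 'b': S3 --b--> S0
  read 'a': S0 --a--> S3
  read 'b': S3 --b--> S0

Answer: S0, S3, S1, S3, S0, S3, S0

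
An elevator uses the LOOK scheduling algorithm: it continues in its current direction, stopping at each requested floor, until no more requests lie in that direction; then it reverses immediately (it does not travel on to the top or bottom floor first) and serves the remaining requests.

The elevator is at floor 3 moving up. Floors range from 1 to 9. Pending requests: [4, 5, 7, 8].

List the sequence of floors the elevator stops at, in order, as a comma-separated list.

Current: 3, moving UP
Serve above first (ascending): [4, 5, 7, 8]
Then reverse, serve below (descending): []

Answer: 4, 5, 7, 8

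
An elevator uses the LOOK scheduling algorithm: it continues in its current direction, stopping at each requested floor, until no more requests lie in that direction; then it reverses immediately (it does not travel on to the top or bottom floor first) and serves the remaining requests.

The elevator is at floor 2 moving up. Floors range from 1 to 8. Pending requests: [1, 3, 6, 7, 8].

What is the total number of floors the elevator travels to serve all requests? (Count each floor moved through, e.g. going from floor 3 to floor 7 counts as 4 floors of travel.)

Answer: 13

Derivation:
Start at floor 2 moving up, LOOK stop order: [3, 6, 7, 8, 1]
  2 → 3: |3-2| = 1, total = 1
  3 → 6: |6-3| = 3, total = 4
  6 → 7: |7-6| = 1, total = 5
  7 → 8: |8-7| = 1, total = 6
  8 → 1: |1-8| = 7, total = 13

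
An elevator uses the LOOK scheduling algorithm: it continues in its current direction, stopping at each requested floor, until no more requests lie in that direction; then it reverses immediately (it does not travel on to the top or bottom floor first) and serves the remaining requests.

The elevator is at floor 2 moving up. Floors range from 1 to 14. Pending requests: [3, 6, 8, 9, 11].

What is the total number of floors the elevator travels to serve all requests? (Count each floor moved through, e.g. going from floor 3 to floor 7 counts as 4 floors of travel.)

Start at floor 2 moving up, LOOK stop order: [3, 6, 8, 9, 11]
  2 → 3: |3-2| = 1, total = 1
  3 → 6: |6-3| = 3, total = 4
  6 → 8: |8-6| = 2, total = 6
  8 → 9: |9-8| = 1, total = 7
  9 → 11: |11-9| = 2, total = 9

Answer: 9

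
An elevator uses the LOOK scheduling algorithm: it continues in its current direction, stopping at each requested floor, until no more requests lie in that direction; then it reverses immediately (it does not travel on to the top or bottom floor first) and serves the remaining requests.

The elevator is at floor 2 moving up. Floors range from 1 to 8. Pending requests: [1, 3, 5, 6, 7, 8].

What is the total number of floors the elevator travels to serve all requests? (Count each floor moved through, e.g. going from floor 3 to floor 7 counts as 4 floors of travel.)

Start at floor 2 moving up, LOOK stop order: [3, 5, 6, 7, 8, 1]
  2 → 3: |3-2| = 1, total = 1
  3 → 5: |5-3| = 2, total = 3
  5 → 6: |6-5| = 1, total = 4
  6 → 7: |7-6| = 1, total = 5
  7 → 8: |8-7| = 1, total = 6
  8 → 1: |1-8| = 7, total = 13

Answer: 13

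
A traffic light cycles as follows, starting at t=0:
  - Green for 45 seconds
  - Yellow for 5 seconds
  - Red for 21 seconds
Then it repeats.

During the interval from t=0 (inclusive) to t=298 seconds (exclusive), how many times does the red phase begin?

Answer: 4

Derivation:
Cycle = 45+5+21 = 71s
red phase starts at t = k*71 + 50 for k=0,1,2,...
Need k*71+50 < 298 → k < 3.493
k ∈ {0, ..., 3} → 4 starts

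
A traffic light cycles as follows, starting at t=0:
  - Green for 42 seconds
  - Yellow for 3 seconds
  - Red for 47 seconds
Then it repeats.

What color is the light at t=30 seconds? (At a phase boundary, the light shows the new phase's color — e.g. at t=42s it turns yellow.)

Answer: green

Derivation:
Cycle length = 42 + 3 + 47 = 92s
t = 30, phase_t = 30 mod 92 = 30
30 < 42 (green end) → GREEN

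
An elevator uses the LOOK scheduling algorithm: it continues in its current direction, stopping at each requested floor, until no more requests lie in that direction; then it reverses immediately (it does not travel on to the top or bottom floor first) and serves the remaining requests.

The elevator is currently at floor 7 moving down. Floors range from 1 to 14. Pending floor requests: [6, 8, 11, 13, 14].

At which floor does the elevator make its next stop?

Answer: 6

Derivation:
Current floor: 7, direction: down
Requests above: [8, 11, 13, 14]
Requests below: [6]
Moving down and requests lie below → nearest below is max([6]) = 6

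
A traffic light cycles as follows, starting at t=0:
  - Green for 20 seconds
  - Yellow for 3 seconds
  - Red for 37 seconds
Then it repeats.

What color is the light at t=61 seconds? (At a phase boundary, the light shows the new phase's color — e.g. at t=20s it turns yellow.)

Answer: green

Derivation:
Cycle length = 20 + 3 + 37 = 60s
t = 61, phase_t = 61 mod 60 = 1
1 < 20 (green end) → GREEN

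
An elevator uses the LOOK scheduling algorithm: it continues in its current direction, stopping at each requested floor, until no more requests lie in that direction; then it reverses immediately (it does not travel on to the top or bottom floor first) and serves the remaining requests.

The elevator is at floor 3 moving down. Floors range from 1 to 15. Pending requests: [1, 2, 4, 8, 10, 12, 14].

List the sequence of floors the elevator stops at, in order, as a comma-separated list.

Answer: 2, 1, 4, 8, 10, 12, 14

Derivation:
Current: 3, moving DOWN
Serve below first (descending): [2, 1]
Then reverse, serve above (ascending): [4, 8, 10, 12, 14]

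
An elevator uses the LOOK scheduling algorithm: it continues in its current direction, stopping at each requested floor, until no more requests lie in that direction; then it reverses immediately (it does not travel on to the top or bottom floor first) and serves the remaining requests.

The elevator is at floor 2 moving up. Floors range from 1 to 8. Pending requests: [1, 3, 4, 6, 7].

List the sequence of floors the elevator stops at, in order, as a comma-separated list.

Current: 2, moving UP
Serve above first (ascending): [3, 4, 6, 7]
Then reverse, serve below (descending): [1]

Answer: 3, 4, 6, 7, 1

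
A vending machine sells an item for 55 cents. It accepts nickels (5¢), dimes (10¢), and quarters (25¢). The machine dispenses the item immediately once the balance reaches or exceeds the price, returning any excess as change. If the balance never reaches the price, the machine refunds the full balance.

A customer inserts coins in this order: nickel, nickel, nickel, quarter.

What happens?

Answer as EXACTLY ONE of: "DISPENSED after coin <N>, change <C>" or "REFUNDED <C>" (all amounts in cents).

Price: 55¢
Coin 1 (nickel, 5¢): balance = 5¢
Coin 2 (nickel, 5¢): balance = 10¢
Coin 3 (nickel, 5¢): balance = 15¢
Coin 4 (quarter, 25¢): balance = 40¢
All coins inserted, balance 40¢ < price 55¢ → REFUND 40¢

Answer: REFUNDED 40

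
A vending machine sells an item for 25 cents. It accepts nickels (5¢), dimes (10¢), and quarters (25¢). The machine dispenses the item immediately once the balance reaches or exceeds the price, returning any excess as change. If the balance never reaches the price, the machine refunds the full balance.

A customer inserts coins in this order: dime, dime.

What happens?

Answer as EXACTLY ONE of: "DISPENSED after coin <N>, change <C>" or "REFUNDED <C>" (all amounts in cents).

Answer: REFUNDED 20

Derivation:
Price: 25¢
Coin 1 (dime, 10¢): balance = 10¢
Coin 2 (dime, 10¢): balance = 20¢
All coins inserted, balance 20¢ < price 25¢ → REFUND 20¢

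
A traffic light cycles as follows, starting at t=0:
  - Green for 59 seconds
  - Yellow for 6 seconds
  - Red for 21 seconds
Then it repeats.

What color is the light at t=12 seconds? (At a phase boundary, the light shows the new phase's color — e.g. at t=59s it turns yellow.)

Cycle length = 59 + 6 + 21 = 86s
t = 12, phase_t = 12 mod 86 = 12
12 < 59 (green end) → GREEN

Answer: green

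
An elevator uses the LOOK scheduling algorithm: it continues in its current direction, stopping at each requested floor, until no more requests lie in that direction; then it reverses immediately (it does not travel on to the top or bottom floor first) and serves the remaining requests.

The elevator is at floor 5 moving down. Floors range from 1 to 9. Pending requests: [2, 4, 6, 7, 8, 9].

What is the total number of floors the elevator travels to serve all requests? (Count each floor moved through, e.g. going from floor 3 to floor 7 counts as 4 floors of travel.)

Answer: 10

Derivation:
Start at floor 5 moving down, LOOK stop order: [4, 2, 6, 7, 8, 9]
  5 → 4: |4-5| = 1, total = 1
  4 → 2: |2-4| = 2, total = 3
  2 → 6: |6-2| = 4, total = 7
  6 → 7: |7-6| = 1, total = 8
  7 → 8: |8-7| = 1, total = 9
  8 → 9: |9-8| = 1, total = 10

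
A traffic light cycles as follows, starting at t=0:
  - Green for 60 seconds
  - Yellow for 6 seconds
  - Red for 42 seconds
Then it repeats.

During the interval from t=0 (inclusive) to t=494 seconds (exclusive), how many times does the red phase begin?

Cycle = 60+6+42 = 108s
red phase starts at t = k*108 + 66 for k=0,1,2,...
Need k*108+66 < 494 → k < 3.963
k ∈ {0, ..., 3} → 4 starts

Answer: 4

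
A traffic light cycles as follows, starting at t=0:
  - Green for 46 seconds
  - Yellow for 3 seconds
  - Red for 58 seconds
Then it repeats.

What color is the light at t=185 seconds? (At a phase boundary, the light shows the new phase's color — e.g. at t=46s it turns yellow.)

Cycle length = 46 + 3 + 58 = 107s
t = 185, phase_t = 185 mod 107 = 78
78 >= 49 → RED

Answer: red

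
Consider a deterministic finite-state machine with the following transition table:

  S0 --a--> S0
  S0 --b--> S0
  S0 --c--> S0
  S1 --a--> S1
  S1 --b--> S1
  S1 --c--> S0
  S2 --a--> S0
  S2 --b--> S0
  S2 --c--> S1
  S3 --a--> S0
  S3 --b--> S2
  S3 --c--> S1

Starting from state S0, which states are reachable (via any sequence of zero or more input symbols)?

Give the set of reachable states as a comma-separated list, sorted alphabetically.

BFS from S0:
  visit S0: S0--a-->S0 (seen), S0--b-->S0 (seen), S0--c-->S0 (seen)

Answer: S0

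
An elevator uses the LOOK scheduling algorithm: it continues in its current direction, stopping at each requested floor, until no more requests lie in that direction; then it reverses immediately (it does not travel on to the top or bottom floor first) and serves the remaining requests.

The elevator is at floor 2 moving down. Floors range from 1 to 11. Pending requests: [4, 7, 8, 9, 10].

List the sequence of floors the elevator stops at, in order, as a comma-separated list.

Current: 2, moving DOWN
Serve below first (descending): []
Then reverse, serve above (ascending): [4, 7, 8, 9, 10]

Answer: 4, 7, 8, 9, 10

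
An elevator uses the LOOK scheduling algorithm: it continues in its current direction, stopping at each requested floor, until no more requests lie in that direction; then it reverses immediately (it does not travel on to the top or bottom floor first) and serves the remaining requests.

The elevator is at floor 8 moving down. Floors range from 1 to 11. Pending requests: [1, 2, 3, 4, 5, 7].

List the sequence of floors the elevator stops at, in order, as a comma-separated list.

Current: 8, moving DOWN
Serve below first (descending): [7, 5, 4, 3, 2, 1]
Then reverse, serve above (ascending): []

Answer: 7, 5, 4, 3, 2, 1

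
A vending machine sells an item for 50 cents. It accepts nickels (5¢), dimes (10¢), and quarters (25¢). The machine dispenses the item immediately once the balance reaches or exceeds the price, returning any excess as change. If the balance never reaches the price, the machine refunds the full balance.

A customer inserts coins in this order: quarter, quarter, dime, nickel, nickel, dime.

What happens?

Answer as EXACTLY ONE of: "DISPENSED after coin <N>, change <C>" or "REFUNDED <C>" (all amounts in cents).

Price: 50¢
Coin 1 (quarter, 25¢): balance = 25¢
Coin 2 (quarter, 25¢): balance = 50¢
  → balance >= price → DISPENSE, change = 50 - 50 = 0¢

Answer: DISPENSED after coin 2, change 0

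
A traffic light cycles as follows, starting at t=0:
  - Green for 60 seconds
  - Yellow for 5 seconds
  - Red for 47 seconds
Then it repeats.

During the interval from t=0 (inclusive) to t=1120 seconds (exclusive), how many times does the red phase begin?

Answer: 10

Derivation:
Cycle = 60+5+47 = 112s
red phase starts at t = k*112 + 65 for k=0,1,2,...
Need k*112+65 < 1120 → k < 9.420
k ∈ {0, ..., 9} → 10 starts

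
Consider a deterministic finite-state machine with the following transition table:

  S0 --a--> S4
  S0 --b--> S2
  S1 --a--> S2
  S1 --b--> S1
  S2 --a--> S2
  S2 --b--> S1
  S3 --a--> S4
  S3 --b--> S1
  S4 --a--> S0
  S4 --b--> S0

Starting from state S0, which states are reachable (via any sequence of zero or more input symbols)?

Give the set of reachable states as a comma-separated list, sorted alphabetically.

BFS from S0:
  visit S0: S0--a-->S4 (new), S0--b-->S2 (new)
  visit S4: S4--a-->S0 (seen), S4--b-->S0 (seen)
  visit S2: S2--a-->S2 (seen), S2--b-->S1 (new)
  visit S1: S1--a-->S2 (seen), S1--b-->S1 (seen)

Answer: S0, S1, S2, S4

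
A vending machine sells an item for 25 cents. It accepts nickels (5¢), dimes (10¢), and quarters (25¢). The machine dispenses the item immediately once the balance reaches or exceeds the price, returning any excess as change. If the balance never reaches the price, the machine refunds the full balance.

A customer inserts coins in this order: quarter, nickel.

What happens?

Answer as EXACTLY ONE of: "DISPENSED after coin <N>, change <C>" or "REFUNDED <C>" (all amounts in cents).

Answer: DISPENSED after coin 1, change 0

Derivation:
Price: 25¢
Coin 1 (quarter, 25¢): balance = 25¢
  → balance >= price → DISPENSE, change = 25 - 25 = 0¢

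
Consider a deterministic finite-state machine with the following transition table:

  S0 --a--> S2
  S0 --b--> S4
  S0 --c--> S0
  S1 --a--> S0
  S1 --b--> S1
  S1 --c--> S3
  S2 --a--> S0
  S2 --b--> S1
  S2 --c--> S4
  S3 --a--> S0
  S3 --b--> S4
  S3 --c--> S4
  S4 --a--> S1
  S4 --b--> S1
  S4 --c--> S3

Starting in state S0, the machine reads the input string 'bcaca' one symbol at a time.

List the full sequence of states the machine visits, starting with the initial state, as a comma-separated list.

Answer: S0, S4, S3, S0, S0, S2

Derivation:
Start: S0
  read 'b': S0 --b--> S4
  read 'c': S4 --c--> S3
  read 'a': S3 --a--> S0
  read 'c': S0 --c--> S0
  read 'a': S0 --a--> S2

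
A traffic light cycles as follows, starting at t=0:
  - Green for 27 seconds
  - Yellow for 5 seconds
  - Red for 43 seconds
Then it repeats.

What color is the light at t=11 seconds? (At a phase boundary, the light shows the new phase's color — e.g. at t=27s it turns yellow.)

Answer: green

Derivation:
Cycle length = 27 + 5 + 43 = 75s
t = 11, phase_t = 11 mod 75 = 11
11 < 27 (green end) → GREEN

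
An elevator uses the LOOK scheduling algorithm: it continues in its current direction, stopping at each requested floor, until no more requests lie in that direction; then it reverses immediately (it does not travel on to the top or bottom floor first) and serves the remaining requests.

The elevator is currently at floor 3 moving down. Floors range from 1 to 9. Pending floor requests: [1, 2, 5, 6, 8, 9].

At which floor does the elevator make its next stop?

Answer: 2

Derivation:
Current floor: 3, direction: down
Requests above: [5, 6, 8, 9]
Requests below: [1, 2]
Moving down and requests lie below → nearest below is max([1, 2]) = 2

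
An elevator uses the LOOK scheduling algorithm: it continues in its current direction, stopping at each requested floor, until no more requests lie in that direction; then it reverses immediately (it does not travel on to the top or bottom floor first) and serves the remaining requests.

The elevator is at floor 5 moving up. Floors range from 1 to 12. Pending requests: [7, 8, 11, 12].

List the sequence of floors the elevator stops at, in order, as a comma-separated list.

Current: 5, moving UP
Serve above first (ascending): [7, 8, 11, 12]
Then reverse, serve below (descending): []

Answer: 7, 8, 11, 12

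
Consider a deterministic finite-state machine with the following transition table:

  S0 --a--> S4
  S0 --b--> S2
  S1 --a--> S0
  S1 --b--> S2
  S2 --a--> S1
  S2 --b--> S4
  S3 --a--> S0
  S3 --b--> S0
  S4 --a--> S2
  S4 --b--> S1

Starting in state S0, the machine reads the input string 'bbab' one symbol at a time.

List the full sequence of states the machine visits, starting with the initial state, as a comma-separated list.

Answer: S0, S2, S4, S2, S4

Derivation:
Start: S0
  read 'b': S0 --b--> S2
  read 'b': S2 --b--> S4
  read 'a': S4 --a--> S2
  read 'b': S2 --b--> S4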